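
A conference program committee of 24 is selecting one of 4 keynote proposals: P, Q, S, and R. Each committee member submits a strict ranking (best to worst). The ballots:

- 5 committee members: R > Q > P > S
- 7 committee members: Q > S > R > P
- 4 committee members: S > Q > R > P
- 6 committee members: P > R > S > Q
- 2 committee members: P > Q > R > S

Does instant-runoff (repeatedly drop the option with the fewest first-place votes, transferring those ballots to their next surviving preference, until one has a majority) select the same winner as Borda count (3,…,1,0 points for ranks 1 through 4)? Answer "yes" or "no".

Instant-runoff — R1 P 8, Q 7, S 4, R 5 (S out); R2 P 8, Q 11, R 5 (R out); R3 P 8, Q 16 (Q winner). Winner: Q.
Borda — scores: P 29, Q 43, S 32, R 40. Winner: Q.
The two methods agree.

yes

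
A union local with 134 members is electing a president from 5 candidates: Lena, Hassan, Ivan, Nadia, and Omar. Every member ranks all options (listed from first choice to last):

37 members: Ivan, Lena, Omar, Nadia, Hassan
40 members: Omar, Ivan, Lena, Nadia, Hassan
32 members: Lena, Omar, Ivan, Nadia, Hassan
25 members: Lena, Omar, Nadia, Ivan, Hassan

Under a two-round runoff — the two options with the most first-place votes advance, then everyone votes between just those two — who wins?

Round 1 first-place votes: Lena 57, Hassan 0, Ivan 37, Nadia 0, Omar 40.
Lena and Omar advance.
Runoff: Lena is preferred to Omar by 94 voters; Omar by 40.
Lena wins the runoff.

Lena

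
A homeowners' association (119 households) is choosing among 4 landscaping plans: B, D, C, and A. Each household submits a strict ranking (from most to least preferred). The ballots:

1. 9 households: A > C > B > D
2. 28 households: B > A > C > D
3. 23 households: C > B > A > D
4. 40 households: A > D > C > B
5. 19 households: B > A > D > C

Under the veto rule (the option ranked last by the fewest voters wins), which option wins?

A

Last-place votes: B 40, D 60, C 19, A 0.
A is ranked last by the fewest voters, so A wins.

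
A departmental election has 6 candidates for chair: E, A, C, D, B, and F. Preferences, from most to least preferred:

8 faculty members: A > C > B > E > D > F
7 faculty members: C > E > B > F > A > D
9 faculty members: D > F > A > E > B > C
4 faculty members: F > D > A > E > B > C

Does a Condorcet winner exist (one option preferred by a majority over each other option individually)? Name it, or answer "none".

Checking pairwise contests:
A beats E 21–7.
F beats A 20–8.
A beats C 21–7.
E beats D 15–13.
E beats B 20–8.
E beats F 15–13.
Every option loses at least one head-to-head, so there is no Condorcet winner.

none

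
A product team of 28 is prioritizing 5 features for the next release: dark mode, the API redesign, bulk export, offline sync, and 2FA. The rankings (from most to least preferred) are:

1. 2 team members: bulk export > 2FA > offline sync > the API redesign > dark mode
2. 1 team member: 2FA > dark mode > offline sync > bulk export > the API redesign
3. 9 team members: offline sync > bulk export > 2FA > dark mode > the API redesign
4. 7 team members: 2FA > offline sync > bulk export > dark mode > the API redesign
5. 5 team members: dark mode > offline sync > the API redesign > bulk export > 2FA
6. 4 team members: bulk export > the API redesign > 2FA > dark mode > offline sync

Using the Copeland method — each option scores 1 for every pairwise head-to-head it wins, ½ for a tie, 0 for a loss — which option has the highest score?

offline sync

dark mode: beats the API redesign; loses to bulk export, offline sync, and 2FA → score 1.
the API redesign: loses to dark mode, bulk export, offline sync, and 2FA → score 0.
bulk export: beats dark mode, the API redesign, and 2FA; loses to offline sync → score 3.
offline sync: beats dark mode, the API redesign, and bulk export; ties 2FA → score 3.5.
2FA: beats dark mode and the API redesign; ties offline sync; loses to bulk export → score 2.5.
offline sync has the best pairwise record.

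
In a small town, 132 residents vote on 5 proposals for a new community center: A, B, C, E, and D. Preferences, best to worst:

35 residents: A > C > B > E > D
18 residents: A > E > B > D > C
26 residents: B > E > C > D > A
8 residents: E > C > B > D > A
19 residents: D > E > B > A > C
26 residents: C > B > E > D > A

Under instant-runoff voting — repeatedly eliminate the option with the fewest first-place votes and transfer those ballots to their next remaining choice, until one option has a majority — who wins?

Round 1: A 53, B 26, C 26, E 8, D 19. Eliminate E.
Round 2: A 53, B 26, C 34, D 19. Eliminate D.
Round 3: A 53, B 45, C 34. Eliminate C.
Round 4: A 53, B 79. B has a majority.

B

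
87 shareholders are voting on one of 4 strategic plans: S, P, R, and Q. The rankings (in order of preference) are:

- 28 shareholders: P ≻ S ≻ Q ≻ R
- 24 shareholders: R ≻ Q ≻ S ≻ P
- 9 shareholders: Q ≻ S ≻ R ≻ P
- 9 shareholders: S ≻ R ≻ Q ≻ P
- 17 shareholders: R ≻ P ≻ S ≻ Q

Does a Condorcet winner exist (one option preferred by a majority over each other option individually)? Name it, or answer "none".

Checking pairwise contests:
P beats S 45–42.
R beats P 59–28.
S beats R 46–41.
S beats Q 54–33.
Every option loses at least one head-to-head, so there is no Condorcet winner.

none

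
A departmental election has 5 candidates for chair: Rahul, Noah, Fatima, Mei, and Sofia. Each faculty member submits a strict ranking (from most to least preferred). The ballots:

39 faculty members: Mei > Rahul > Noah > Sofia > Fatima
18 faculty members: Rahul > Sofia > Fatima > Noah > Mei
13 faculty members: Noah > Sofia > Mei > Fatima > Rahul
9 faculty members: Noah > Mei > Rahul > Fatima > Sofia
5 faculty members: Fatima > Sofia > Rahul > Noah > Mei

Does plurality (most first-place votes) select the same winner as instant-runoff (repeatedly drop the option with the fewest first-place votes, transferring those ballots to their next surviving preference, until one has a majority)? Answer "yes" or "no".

Plurality — first-place votes: Rahul 18, Noah 22, Fatima 5, Mei 39, Sofia 0. Winner: Mei.
Instant-runoff — R1 Rahul 18, Noah 22, Fatima 5, Mei 39, Sofia 0 (Sofia out); R2 Rahul 18, Noah 22, Fatima 5, Mei 39 (Fatima out); R3 Rahul 23, Noah 22, Mei 39 (Noah out); R4 Rahul 23, Mei 61 (Mei winner). Winner: Mei.
The two methods agree.

yes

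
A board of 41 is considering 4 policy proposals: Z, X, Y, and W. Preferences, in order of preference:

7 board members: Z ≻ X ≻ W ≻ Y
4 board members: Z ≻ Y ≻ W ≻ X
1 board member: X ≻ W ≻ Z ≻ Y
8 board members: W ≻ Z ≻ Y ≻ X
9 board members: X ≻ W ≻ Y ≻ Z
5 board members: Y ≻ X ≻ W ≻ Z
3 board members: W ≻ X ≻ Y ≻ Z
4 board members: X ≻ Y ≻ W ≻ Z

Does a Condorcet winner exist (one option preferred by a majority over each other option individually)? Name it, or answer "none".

X vs Z: 22–19 for X.
X vs Y: 24–17 for X.
X vs W: 26–15 for X.
X beats every other option head-to-head.

X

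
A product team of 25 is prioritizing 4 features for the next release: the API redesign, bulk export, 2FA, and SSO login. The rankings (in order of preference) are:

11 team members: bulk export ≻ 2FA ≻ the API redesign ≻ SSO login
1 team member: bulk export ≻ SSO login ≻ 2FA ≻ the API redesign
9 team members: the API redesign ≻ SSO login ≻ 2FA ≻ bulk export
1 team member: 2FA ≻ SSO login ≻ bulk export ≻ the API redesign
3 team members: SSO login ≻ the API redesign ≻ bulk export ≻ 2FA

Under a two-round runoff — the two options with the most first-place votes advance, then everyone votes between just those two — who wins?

Round 1 first-place votes: the API redesign 9, bulk export 12, 2FA 1, SSO login 3.
bulk export and the API redesign advance.
Runoff: bulk export is preferred to the API redesign by 13 voters; the API redesign by 12.
bulk export wins the runoff.

bulk export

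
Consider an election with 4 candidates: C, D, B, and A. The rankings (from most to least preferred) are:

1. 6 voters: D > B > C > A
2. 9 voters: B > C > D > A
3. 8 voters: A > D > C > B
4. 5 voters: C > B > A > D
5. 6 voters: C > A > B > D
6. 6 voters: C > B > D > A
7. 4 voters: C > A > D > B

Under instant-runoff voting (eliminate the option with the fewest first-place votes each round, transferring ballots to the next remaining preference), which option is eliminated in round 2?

A

Round 1: C 21, D 6, B 9, A 8. Eliminate D.
Round 2: C 21, B 15, A 8. Eliminate A.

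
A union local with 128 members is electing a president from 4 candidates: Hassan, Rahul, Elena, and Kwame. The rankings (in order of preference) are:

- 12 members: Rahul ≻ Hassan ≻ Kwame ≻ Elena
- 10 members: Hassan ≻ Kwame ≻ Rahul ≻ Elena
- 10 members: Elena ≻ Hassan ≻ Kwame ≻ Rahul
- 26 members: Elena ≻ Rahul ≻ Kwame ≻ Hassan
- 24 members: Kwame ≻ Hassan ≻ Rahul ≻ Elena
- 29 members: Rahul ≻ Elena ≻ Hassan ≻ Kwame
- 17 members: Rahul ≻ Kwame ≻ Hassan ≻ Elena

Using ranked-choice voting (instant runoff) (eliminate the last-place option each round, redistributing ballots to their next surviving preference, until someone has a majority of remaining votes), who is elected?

Round 1: Hassan 10, Rahul 58, Elena 36, Kwame 24. Eliminate Hassan.
Round 2: Rahul 58, Elena 36, Kwame 34. Eliminate Kwame.
Round 3: Rahul 92, Elena 36. Rahul has a majority.

Rahul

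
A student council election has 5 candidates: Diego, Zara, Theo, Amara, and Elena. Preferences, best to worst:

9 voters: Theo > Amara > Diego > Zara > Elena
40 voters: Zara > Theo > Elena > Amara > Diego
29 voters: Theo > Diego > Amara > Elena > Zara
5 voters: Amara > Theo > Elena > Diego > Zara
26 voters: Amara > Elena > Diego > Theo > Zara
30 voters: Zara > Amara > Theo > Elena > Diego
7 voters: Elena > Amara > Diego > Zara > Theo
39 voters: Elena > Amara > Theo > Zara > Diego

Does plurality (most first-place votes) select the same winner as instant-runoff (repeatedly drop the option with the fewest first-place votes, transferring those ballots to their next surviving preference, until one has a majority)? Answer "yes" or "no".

Plurality — first-place votes: Diego 0, Zara 70, Theo 38, Amara 31, Elena 46. Winner: Zara.
Instant-runoff — R1 Diego 0, Zara 70, Theo 38, Amara 31, Elena 46 (Diego out); R2 Zara 70, Theo 38, Amara 31, Elena 46 (Amara out); R3 Zara 70, Theo 43, Elena 72 (Theo out); R4 Zara 79, Elena 106 (Elena winner). Winner: Elena.
The two methods disagree.

no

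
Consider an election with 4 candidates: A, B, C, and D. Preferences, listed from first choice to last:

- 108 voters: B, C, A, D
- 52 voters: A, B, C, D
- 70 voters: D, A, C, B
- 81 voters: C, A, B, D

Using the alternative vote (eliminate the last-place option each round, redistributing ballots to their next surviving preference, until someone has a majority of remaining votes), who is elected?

B

Round 1: A 52, B 108, C 81, D 70. Eliminate A.
Round 2: B 160, C 81, D 70. B has a majority.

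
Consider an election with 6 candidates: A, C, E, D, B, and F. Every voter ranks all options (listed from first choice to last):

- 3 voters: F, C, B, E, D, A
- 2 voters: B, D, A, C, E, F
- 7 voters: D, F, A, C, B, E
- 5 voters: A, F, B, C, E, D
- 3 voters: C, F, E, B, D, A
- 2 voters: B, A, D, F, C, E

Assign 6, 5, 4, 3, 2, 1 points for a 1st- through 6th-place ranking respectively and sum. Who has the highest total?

A: 3·1 + 2·4 + 7·4 + 5·6 + 3·1 + 2·5 = 82
C: 3·5 + 2·3 + 7·3 + 5·3 + 3·6 + 2·2 = 79
E: 3·3 + 2·2 + 7·1 + 5·2 + 3·4 + 2·1 = 44
D: 3·2 + 2·5 + 7·6 + 5·1 + 3·2 + 2·4 = 77
B: 3·4 + 2·6 + 7·2 + 5·4 + 3·3 + 2·6 = 79
F: 3·6 + 2·1 + 7·5 + 5·5 + 3·5 + 2·3 = 101
F has the highest Borda score (101).

F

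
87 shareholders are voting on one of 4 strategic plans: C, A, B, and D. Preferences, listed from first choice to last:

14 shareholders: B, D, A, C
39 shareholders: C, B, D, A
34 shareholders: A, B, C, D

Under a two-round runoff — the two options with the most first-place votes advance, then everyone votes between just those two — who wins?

Round 1 first-place votes: C 39, A 34, B 14, D 0.
C and A advance.
Runoff: C is preferred to A by 39 voters; A by 48.
A wins the runoff.

A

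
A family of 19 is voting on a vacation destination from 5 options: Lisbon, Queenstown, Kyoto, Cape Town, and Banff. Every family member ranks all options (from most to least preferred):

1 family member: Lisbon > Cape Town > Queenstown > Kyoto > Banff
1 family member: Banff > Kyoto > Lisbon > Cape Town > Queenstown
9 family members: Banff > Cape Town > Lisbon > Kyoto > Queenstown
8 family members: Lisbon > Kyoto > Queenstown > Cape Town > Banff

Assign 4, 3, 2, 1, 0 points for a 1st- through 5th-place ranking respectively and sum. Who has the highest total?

Lisbon

Lisbon: 1·4 + 1·2 + 9·2 + 8·4 = 56
Queenstown: 1·2 + 1·0 + 9·0 + 8·2 = 18
Kyoto: 1·1 + 1·3 + 9·1 + 8·3 = 37
Cape Town: 1·3 + 1·1 + 9·3 + 8·1 = 39
Banff: 1·0 + 1·4 + 9·4 + 8·0 = 40
Lisbon has the highest Borda score (56).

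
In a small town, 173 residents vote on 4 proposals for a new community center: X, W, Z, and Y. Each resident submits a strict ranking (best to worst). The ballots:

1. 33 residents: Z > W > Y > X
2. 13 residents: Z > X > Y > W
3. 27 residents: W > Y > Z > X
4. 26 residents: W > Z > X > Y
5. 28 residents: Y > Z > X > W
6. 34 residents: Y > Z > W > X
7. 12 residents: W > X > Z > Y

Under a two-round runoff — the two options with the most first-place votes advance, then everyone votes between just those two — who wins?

Round 1 first-place votes: X 0, W 65, Z 46, Y 62.
W and Y advance.
Runoff: W is preferred to Y by 98 voters; Y by 75.
W wins the runoff.

W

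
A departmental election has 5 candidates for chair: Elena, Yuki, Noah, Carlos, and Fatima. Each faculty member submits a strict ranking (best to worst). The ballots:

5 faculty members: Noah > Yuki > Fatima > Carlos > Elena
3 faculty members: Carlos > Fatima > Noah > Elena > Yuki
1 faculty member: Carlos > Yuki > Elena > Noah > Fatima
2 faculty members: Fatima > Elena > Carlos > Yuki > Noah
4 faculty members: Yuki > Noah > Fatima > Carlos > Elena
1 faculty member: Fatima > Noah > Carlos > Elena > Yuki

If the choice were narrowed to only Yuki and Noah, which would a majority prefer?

Voters preferring Yuki to Noah: 7; preferring Noah to Yuki: 9.
Noah wins the head-to-head.

Noah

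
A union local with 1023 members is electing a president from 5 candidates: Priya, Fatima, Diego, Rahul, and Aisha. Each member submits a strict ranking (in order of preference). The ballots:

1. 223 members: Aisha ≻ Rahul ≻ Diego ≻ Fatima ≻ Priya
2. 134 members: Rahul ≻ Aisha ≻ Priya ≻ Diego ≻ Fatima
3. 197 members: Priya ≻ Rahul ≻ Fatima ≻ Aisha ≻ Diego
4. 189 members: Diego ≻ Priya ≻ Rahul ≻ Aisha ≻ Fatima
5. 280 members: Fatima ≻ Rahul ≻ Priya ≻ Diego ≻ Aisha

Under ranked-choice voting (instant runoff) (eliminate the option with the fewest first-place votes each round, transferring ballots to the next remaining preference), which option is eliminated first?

Rahul

Round 1: Priya 197, Fatima 280, Diego 189, Rahul 134, Aisha 223. Eliminate Rahul.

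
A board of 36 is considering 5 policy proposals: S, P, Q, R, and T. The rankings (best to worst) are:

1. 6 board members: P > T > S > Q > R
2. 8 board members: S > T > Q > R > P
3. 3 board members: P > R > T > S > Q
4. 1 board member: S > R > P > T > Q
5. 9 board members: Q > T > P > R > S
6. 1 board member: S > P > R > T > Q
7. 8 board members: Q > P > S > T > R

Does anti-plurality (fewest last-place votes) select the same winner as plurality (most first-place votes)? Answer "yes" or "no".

Anti-plurality — last-place votes: S 9, P 8, Q 5, R 14, T 0. Winner: T.
Plurality — first-place votes: S 10, P 9, Q 17, R 0, T 0. Winner: Q.
The two methods disagree.

no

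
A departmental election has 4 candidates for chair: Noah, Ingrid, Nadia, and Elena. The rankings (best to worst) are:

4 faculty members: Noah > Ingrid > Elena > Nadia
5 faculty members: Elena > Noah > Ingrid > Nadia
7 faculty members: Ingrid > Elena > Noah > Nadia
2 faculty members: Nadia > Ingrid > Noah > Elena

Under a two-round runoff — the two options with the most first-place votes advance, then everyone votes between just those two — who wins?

Round 1 first-place votes: Noah 4, Ingrid 7, Nadia 2, Elena 5.
Ingrid and Elena advance.
Runoff: Ingrid is preferred to Elena by 13 voters; Elena by 5.
Ingrid wins the runoff.

Ingrid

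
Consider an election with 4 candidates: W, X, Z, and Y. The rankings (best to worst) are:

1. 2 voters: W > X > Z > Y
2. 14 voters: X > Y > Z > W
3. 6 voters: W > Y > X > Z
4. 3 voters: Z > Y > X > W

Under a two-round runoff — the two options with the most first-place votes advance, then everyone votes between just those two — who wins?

X

Round 1 first-place votes: W 8, X 14, Z 3, Y 0.
X and W advance.
Runoff: X is preferred to W by 17 voters; W by 8.
X wins the runoff.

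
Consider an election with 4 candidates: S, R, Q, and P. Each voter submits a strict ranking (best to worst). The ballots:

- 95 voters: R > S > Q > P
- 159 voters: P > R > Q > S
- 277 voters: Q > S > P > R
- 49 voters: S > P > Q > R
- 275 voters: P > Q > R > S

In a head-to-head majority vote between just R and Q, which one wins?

Voters preferring R to Q: 254; preferring Q to R: 601.
Q wins the head-to-head.

Q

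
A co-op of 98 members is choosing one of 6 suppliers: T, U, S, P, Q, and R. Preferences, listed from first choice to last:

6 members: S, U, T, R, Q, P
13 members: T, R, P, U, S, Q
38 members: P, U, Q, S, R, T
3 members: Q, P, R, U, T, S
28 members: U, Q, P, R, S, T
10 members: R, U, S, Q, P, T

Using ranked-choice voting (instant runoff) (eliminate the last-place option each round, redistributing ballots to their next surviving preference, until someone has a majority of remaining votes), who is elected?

P

Round 1: T 13, U 28, S 6, P 38, Q 3, R 10. Eliminate Q.
Round 2: T 13, U 28, S 6, P 41, R 10. Eliminate S.
Round 3: T 13, U 34, P 41, R 10. Eliminate R.
Round 4: T 13, U 44, P 41. Eliminate T.
Round 5: U 44, P 54. P has a majority.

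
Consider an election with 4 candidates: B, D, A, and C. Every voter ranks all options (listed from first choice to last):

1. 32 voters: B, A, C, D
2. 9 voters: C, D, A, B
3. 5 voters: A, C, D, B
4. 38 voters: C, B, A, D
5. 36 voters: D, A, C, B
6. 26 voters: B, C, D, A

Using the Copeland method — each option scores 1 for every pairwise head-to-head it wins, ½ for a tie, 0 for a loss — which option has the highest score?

B: beats D and A; loses to C → score 2.
D: loses to B, A, and C → score 0.
A: beats D; ties C; loses to B → score 1.5.
C: beats B and D; ties A → score 2.5.
C has the best pairwise record.

C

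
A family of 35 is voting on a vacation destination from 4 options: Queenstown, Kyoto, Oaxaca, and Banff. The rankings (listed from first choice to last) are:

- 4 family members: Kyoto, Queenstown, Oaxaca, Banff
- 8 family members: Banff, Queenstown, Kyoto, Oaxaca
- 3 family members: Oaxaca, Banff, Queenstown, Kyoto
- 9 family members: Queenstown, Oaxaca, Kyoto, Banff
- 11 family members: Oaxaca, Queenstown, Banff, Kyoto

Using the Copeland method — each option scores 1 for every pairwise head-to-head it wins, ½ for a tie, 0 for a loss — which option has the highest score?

Queenstown

Queenstown: beats Kyoto, Oaxaca, and Banff → score 3.
Kyoto: loses to Queenstown, Oaxaca, and Banff → score 0.
Oaxaca: beats Kyoto and Banff; loses to Queenstown → score 2.
Banff: beats Kyoto; loses to Queenstown and Oaxaca → score 1.
Queenstown has the best pairwise record.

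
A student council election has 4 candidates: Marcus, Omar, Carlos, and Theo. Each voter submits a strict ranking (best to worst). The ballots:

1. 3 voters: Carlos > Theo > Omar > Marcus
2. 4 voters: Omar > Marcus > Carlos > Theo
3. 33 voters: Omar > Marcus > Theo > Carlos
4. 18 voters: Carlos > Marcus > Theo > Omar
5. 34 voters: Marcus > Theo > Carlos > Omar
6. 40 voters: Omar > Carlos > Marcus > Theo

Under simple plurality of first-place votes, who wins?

Omar

First-place votes: Marcus 34, Omar 77, Carlos 21, Theo 0.
Omar has the most first-place votes.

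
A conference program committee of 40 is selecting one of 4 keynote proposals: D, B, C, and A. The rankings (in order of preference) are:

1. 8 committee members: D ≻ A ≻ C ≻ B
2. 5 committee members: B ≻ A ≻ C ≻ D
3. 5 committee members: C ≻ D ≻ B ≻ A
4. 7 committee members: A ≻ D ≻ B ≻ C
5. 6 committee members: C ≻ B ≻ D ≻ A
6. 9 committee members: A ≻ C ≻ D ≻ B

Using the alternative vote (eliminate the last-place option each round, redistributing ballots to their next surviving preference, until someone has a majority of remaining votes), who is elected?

Round 1: D 8, B 5, C 11, A 16. Eliminate B.
Round 2: D 8, C 11, A 21. A has a majority.

A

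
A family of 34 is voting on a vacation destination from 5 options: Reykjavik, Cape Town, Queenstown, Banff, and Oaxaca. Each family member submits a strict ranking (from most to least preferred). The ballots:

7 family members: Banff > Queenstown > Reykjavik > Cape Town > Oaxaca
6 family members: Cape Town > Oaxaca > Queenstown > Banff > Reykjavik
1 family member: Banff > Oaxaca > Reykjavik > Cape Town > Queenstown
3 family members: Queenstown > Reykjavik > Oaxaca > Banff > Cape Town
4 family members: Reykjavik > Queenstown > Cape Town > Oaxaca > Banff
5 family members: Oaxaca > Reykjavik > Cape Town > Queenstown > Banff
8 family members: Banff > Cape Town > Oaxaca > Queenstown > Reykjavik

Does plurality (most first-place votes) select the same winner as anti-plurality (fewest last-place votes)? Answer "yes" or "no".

no

Plurality — first-place votes: Reykjavik 4, Cape Town 6, Queenstown 3, Banff 16, Oaxaca 5. Winner: Banff.
Anti-plurality — last-place votes: Reykjavik 14, Cape Town 3, Queenstown 1, Banff 9, Oaxaca 7. Winner: Queenstown.
The two methods disagree.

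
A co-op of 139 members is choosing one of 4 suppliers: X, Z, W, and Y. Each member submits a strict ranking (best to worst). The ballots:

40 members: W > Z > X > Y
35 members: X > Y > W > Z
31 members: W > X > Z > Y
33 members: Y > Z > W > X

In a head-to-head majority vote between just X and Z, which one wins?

Z

Voters preferring X to Z: 66; preferring Z to X: 73.
Z wins the head-to-head.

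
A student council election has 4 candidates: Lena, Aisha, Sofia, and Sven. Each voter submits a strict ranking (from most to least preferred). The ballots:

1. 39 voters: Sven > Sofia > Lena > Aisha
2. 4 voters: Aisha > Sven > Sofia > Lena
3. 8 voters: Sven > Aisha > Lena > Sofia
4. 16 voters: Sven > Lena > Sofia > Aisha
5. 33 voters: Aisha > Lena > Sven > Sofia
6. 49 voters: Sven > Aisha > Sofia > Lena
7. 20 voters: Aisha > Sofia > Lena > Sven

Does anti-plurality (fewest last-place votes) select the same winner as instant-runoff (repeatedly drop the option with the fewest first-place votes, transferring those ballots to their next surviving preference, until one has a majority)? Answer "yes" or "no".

yes

Anti-plurality — last-place votes: Lena 53, Aisha 55, Sofia 41, Sven 20. Winner: Sven.
Instant-runoff — R1 Lena 0, Aisha 57, Sofia 0, Sven 112 (Sven winner). Winner: Sven.
The two methods agree.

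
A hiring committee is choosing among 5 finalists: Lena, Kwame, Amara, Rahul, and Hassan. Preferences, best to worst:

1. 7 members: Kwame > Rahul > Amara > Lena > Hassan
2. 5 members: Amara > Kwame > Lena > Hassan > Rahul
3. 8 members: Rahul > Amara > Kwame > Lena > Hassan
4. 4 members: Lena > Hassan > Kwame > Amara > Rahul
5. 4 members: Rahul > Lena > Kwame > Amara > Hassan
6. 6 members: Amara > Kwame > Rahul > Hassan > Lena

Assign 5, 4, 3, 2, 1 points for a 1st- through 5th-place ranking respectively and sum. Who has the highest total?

Lena: 7·2 + 5·3 + 8·2 + 4·5 + 4·4 + 6·1 = 87
Kwame: 7·5 + 5·4 + 8·3 + 4·3 + 4·3 + 6·4 = 127
Amara: 7·3 + 5·5 + 8·4 + 4·2 + 4·2 + 6·5 = 124
Rahul: 7·4 + 5·1 + 8·5 + 4·1 + 4·5 + 6·3 = 115
Hassan: 7·1 + 5·2 + 8·1 + 4·4 + 4·1 + 6·2 = 57
Kwame has the highest Borda score (127).

Kwame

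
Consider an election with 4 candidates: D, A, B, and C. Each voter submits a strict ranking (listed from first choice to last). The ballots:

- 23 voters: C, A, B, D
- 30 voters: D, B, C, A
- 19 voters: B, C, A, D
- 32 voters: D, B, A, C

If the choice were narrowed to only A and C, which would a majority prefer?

Voters preferring A to C: 32; preferring C to A: 72.
C wins the head-to-head.

C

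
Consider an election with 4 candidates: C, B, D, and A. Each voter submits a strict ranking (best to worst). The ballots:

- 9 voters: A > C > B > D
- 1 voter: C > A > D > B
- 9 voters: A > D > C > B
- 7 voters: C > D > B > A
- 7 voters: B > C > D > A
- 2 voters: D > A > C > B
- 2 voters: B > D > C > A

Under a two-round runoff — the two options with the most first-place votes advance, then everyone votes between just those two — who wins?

Round 1 first-place votes: C 8, B 9, D 2, A 18.
A and B advance.
Runoff: A is preferred to B by 21 voters; B by 16.
A wins the runoff.

A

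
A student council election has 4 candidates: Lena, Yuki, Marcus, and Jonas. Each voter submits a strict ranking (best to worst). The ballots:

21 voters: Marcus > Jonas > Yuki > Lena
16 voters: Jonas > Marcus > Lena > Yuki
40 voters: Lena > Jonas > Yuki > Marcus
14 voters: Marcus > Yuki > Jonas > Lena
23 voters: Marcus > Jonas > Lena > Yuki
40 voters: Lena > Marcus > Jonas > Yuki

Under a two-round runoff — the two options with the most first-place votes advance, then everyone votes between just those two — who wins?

Lena

Round 1 first-place votes: Lena 80, Yuki 0, Marcus 58, Jonas 16.
Lena and Marcus advance.
Runoff: Lena is preferred to Marcus by 80 voters; Marcus by 74.
Lena wins the runoff.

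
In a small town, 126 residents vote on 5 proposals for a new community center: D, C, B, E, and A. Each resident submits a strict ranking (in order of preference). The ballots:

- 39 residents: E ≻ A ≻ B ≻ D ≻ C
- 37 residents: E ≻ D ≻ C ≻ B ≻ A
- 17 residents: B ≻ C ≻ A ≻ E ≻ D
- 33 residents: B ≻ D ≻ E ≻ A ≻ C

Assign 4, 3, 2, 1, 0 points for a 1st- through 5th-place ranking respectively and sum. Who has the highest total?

D: 39·1 + 37·3 + 17·0 + 33·3 = 249
C: 39·0 + 37·2 + 17·3 + 33·0 = 125
B: 39·2 + 37·1 + 17·4 + 33·4 = 315
E: 39·4 + 37·4 + 17·1 + 33·2 = 387
A: 39·3 + 37·0 + 17·2 + 33·1 = 184
E has the highest Borda score (387).

E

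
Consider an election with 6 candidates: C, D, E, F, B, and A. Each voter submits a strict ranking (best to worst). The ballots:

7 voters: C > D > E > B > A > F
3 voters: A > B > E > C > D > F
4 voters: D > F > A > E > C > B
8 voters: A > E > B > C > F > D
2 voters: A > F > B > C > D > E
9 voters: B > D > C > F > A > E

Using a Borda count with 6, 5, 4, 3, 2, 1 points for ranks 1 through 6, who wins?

B

C: 7·6 + 3·3 + 4·2 + 8·3 + 2·3 + 9·4 = 125
D: 7·5 + 3·2 + 4·6 + 8·1 + 2·2 + 9·5 = 122
E: 7·4 + 3·4 + 4·3 + 8·5 + 2·1 + 9·1 = 103
F: 7·1 + 3·1 + 4·5 + 8·2 + 2·5 + 9·3 = 83
B: 7·3 + 3·5 + 4·1 + 8·4 + 2·4 + 9·6 = 134
A: 7·2 + 3·6 + 4·4 + 8·6 + 2·6 + 9·2 = 126
B has the highest Borda score (134).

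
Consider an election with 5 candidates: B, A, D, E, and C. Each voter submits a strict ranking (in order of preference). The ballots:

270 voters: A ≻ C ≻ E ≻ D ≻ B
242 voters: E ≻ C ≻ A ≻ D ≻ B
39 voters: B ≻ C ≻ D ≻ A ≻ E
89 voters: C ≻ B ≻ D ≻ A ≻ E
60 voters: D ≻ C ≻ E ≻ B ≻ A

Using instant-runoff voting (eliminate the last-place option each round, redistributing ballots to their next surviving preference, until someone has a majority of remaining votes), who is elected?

Round 1: B 39, A 270, D 60, E 242, C 89. Eliminate B.
Round 2: A 270, D 60, E 242, C 128. Eliminate D.
Round 3: A 270, E 242, C 188. Eliminate C.
Round 4: A 398, E 302. A has a majority.

A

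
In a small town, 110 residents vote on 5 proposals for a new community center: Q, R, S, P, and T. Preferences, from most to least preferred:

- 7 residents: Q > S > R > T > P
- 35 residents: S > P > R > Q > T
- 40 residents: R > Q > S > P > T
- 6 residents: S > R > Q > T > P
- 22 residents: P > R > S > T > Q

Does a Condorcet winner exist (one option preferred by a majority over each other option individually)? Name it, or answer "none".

Checking pairwise contests:
R beats Q 103–7.
P beats R 57–53.
R beats S 62–48.
S beats P 88–22.
Q beats T 88–22.
Every option loses at least one head-to-head, so there is no Condorcet winner.

none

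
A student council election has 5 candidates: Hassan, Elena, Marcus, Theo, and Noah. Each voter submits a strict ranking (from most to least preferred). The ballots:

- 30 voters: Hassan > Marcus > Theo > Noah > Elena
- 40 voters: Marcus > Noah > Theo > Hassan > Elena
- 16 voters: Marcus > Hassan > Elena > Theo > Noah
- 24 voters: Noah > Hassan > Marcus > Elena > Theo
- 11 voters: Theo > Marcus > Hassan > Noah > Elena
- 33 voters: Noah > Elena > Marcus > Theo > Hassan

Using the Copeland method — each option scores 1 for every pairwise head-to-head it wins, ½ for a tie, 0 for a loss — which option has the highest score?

Marcus

Hassan: beats Elena; loses to Marcus, Theo, and Noah → score 1.
Elena: loses to Hassan, Marcus, Theo, and Noah → score 0.
Marcus: beats Hassan, Elena, Theo, and Noah → score 4.
Theo: beats Hassan and Elena; loses to Marcus and Noah → score 2.
Noah: beats Hassan, Elena, and Theo; loses to Marcus → score 3.
Marcus has the best pairwise record.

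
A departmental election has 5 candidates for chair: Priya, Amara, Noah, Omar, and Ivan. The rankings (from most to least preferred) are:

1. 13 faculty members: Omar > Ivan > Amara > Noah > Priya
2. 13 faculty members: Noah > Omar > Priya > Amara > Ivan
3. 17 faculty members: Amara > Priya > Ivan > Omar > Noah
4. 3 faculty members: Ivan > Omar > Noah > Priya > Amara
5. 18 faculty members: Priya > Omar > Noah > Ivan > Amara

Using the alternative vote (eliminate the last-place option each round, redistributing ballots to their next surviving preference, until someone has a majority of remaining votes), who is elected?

Priya

Round 1: Priya 18, Amara 17, Noah 13, Omar 13, Ivan 3. Eliminate Ivan.
Round 2: Priya 18, Amara 17, Noah 13, Omar 16. Eliminate Noah.
Round 3: Priya 18, Amara 17, Omar 29. Eliminate Amara.
Round 4: Priya 35, Omar 29. Priya has a majority.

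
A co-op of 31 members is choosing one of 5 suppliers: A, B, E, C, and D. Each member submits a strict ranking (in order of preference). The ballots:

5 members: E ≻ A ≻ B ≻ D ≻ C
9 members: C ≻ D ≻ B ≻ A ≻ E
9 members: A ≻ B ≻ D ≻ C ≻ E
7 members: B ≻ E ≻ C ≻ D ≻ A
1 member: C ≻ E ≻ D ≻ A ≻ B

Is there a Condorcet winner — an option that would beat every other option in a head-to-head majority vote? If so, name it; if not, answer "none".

B vs A: 16–15 for B.
B vs E: 25–6 for B.
B vs C: 21–10 for B.
B vs D: 21–10 for B.
B beats every other option head-to-head.

B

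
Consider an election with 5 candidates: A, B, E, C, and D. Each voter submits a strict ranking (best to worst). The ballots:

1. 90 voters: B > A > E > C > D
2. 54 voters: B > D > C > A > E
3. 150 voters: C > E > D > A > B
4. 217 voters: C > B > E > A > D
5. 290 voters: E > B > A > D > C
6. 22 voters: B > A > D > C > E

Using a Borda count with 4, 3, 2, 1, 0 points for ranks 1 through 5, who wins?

A: 90·3 + 54·1 + 150·1 + 217·1 + 290·2 + 22·3 = 1337
B: 90·4 + 54·4 + 150·0 + 217·3 + 290·3 + 22·4 = 2185
E: 90·2 + 54·0 + 150·3 + 217·2 + 290·4 + 22·0 = 2224
C: 90·1 + 54·2 + 150·4 + 217·4 + 290·0 + 22·1 = 1688
D: 90·0 + 54·3 + 150·2 + 217·0 + 290·1 + 22·2 = 796
E has the highest Borda score (2224).

E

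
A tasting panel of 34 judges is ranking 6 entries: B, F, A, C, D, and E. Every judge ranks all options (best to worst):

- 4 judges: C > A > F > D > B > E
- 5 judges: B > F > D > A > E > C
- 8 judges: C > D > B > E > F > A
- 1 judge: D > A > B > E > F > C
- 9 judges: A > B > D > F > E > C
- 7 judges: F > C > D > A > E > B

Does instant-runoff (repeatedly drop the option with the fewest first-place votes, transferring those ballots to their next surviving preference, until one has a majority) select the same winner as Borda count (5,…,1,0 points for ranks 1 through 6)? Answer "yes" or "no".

no

Instant-runoff — R1 B 5, F 7, A 9, C 12, D 1, E 0 (E out); R2 B 5, F 7, A 9, C 12, D 1 (D out); R3 B 5, F 7, A 10, C 12 (B out); R4 F 12, A 10, C 12 (A out); R5 F 22, C 12 (F winner). Winner: F.
Borda — scores: B 92, F 94, A 89, C 88, D 108, E 39. Winner: D.
The two methods disagree.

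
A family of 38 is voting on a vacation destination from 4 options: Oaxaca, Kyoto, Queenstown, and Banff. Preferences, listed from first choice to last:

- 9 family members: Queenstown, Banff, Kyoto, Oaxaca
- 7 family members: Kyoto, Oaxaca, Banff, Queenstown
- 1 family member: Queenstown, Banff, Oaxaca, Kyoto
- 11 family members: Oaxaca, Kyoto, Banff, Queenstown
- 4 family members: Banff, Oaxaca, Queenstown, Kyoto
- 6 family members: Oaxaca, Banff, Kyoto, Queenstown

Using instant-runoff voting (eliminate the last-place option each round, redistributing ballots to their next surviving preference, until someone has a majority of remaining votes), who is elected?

Oaxaca

Round 1: Oaxaca 17, Kyoto 7, Queenstown 10, Banff 4. Eliminate Banff.
Round 2: Oaxaca 21, Kyoto 7, Queenstown 10. Oaxaca has a majority.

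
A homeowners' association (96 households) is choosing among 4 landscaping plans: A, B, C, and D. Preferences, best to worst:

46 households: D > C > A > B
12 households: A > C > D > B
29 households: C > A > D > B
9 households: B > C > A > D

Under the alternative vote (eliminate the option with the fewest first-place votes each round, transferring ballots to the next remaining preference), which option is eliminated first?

Round 1: A 12, B 9, C 29, D 46. Eliminate B.

B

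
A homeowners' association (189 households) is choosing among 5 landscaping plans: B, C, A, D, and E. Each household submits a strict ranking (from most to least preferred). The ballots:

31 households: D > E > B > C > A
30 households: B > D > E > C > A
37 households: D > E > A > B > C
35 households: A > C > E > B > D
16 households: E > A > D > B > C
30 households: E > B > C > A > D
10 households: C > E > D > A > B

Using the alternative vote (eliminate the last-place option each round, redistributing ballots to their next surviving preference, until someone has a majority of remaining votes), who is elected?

D

Round 1: B 30, C 10, A 35, D 68, E 46. Eliminate C.
Round 2: B 30, A 35, D 68, E 56. Eliminate B.
Round 3: A 35, D 98, E 56. D has a majority.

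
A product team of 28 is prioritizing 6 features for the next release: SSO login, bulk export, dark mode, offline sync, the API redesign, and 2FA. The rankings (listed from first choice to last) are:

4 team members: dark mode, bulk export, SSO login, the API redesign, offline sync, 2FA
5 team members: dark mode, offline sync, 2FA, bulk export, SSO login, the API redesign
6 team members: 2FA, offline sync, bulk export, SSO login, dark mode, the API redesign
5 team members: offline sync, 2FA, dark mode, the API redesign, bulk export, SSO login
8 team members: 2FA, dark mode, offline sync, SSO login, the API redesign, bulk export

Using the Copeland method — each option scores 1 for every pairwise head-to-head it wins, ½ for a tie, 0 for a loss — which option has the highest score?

2FA

SSO login: beats the API redesign; loses to bulk export, dark mode, offline sync, and 2FA → score 1.
bulk export: beats SSO login and the API redesign; loses to dark mode, offline sync, and 2FA → score 2.
dark mode: beats SSO login, bulk export, offline sync, and the API redesign; loses to 2FA → score 4.
offline sync: beats SSO login, bulk export, and the API redesign; ties 2FA; loses to dark mode → score 3.5.
the API redesign: loses to SSO login, bulk export, dark mode, offline sync, and 2FA → score 0.
2FA: beats SSO login, bulk export, dark mode, and the API redesign; ties offline sync → score 4.5.
2FA has the best pairwise record.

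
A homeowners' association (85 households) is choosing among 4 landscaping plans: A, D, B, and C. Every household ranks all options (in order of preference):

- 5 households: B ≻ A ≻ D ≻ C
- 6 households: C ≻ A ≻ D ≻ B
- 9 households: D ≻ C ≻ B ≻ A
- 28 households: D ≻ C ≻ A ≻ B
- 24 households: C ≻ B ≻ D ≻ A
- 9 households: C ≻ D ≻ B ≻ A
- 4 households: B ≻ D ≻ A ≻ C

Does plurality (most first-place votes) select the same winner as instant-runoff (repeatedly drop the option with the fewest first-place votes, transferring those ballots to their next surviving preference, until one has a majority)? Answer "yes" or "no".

Plurality — first-place votes: A 0, D 37, B 9, C 39. Winner: C.
Instant-runoff — R1 A 0, D 37, B 9, C 39 (A out); R2 D 37, B 9, C 39 (B out); R3 D 46, C 39 (D winner). Winner: D.
The two methods disagree.

no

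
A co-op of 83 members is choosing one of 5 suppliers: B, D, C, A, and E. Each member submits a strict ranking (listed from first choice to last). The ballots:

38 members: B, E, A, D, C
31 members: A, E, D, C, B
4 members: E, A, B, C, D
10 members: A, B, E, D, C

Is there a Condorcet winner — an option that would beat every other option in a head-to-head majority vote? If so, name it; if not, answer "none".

none

Checking pairwise contests:
A beats B 45–38.
B beats D 52–31.
B beats C 52–31.
E beats A 42–41.
B beats E 48–35.
Every option loses at least one head-to-head, so there is no Condorcet winner.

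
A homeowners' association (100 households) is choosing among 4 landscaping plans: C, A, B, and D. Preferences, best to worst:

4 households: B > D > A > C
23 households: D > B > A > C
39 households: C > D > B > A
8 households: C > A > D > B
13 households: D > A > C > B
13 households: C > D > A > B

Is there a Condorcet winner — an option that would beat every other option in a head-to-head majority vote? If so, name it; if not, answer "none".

C vs A: 60–40 for C.
C vs B: 73–27 for C.
C vs D: 60–40 for C.
C beats every other option head-to-head.

C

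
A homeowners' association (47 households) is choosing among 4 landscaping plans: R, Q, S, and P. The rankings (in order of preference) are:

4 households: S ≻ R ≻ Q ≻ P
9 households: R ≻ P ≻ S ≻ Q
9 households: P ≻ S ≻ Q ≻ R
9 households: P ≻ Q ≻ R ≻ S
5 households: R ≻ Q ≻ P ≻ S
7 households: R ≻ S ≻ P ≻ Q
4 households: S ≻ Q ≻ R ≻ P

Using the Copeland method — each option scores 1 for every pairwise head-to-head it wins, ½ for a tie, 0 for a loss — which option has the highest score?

R

R: beats Q, S, and P → score 3.
Q: loses to R, S, and P → score 0.
S: beats Q; loses to R and P → score 1.
P: beats Q and S; loses to R → score 2.
R has the best pairwise record.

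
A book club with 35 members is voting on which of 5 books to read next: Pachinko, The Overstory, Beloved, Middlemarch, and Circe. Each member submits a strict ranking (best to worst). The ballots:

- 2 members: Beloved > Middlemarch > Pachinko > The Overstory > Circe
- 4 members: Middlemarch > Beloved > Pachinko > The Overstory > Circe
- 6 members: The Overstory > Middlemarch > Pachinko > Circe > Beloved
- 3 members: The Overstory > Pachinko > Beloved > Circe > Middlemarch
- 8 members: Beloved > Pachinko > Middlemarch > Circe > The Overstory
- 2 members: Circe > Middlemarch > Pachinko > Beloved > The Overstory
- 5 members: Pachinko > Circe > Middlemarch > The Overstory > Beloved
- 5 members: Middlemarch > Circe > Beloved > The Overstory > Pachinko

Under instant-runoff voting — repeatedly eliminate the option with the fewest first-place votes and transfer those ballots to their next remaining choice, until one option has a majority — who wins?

Round 1: Pachinko 5, The Overstory 9, Beloved 10, Middlemarch 9, Circe 2. Eliminate Circe.
Round 2: Pachinko 5, The Overstory 9, Beloved 10, Middlemarch 11. Eliminate Pachinko.
Round 3: The Overstory 9, Beloved 10, Middlemarch 16. Eliminate The Overstory.
Round 4: Beloved 13, Middlemarch 22. Middlemarch has a majority.

Middlemarch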